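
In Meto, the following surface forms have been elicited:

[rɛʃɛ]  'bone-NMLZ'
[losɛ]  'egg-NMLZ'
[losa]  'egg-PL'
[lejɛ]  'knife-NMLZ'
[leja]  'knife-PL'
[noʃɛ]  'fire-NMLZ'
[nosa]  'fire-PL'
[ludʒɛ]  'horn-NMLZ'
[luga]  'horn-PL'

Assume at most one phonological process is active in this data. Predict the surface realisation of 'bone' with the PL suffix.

[rɛsa]

In [noʃɛ] and [nosa] the final segment of 'fire' alternates: [ʃ] ~ [s].
Compare 'egg', with invariant [s] in [losɛ] and [losa]: an analysis with underlying /s/ and a rule producing [ʃ] before the NMLZ suffix would wrongly predict alternation here too.
So /ʃ/ is underlying, and a rule of depalatalization — palato-alveolar /dʒ/ and /ʃ/ become [g] and [s] when no front vowel follows — gives [s].
From [rɛʃɛ] the stem 'bone' is /rɛʃ/; when no front vowel follows this yields [rɛsa].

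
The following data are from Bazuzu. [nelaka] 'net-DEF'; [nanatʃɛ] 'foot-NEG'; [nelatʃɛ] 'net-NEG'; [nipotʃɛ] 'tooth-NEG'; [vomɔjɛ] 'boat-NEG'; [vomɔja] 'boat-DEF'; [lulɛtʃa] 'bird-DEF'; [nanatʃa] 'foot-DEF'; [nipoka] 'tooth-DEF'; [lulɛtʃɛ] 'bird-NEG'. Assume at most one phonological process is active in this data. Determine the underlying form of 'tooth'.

In [nipoka] and [nipotʃɛ] the final segment of 'tooth' alternates: [k] ~ [tʃ].
The stem 'foot' ([nanatʃa], [nanatʃɛ]) shows [tʃ] unchanged in both environments, so [tʃ] cannot be basic with [k] derived before the DEF suffix.
Therefore /k/ is basic and [tʃ] is derived by palatalization before a front vowel (/k/ becomes palato-alveolar [tʃ] before a front vowel).

/nipok/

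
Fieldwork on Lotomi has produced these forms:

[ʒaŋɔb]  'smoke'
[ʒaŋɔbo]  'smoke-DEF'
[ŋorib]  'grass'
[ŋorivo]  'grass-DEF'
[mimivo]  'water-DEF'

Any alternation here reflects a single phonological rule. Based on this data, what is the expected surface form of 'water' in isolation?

[mimib]

The root 'grass' surfaces as [ŋorib] and [ŋorivo], with a stem-final [b] ~ [v] alternation.
The stem 'smoke' ([ʒaŋɔb], [ʒaŋɔbo]) shows [b] unchanged in both environments, so [b] cannot be basic with [v] derived before the DEF suffix.
The alternation reflects word-final hardening: voiced fricatives become stops word-finally. /v/ is underlying.
From [mimivo] the stem 'water' is /mimiv/; word-finally this yields [mimib].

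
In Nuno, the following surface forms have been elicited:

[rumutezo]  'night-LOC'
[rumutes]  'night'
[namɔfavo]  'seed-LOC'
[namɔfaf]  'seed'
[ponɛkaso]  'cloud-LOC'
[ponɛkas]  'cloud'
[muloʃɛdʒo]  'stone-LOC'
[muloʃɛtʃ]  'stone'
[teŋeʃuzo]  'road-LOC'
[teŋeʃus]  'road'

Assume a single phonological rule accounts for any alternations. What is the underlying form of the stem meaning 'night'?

The stem for 'night' ends in [z] in [rumutezo] but [s] in [rumutes].
But 'cloud' keeps [s] in both environments ([ponɛkaso], [ponɛkas]), so there is no rule changing /s/ to [z] before the LOC suffix.
Therefore /z/ is basic and [s] is derived by word-final obstruent devoicing (voiced obstruents become voiceless word-finally).
So 'night' = /rumutez/.

/rumutez/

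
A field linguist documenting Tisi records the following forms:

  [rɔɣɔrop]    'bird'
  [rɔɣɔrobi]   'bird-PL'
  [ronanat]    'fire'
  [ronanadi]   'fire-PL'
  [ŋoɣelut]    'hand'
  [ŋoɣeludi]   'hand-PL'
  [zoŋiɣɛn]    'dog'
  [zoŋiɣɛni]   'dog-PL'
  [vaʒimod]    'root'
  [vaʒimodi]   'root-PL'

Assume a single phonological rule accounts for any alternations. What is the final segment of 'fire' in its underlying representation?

The root 'fire' surfaces as [ronanat] and [ronanadi], with a stem-final [t] ~ [d] alternation.
If /d/ were underlying and a rule turned it into [t] in isolation, 'root' would also alternate; but it has [d] in both [vaʒimod] and [vaʒimodi].
So /t/ is underlying, and a rule of intervocalic voicing — voiceless stops become voiced between vowels — gives [d].

/t/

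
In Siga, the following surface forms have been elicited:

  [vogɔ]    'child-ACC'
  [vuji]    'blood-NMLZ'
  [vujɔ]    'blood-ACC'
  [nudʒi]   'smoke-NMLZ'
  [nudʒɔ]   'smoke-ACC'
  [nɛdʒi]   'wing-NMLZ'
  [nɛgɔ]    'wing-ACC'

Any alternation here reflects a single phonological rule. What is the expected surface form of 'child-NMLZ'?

[vodʒi]

The root 'wing' surfaces as [nɛdʒi] and [nɛgɔ], with a stem-final [dʒ] ~ [g] alternation.
But 'smoke' keeps [dʒ] in both environments ([nudʒi], [nudʒɔ]), so there is no rule changing /dʒ/ to [g] before the ACC suffix.
Therefore /g/ is basic and [dʒ] is derived by palatalization before a front vowel (/g/ becomes palato-alveolar [dʒ] before a front vowel).
From [vogɔ] the stem 'child' is /vog/; before a front vowel this yields [vodʒi].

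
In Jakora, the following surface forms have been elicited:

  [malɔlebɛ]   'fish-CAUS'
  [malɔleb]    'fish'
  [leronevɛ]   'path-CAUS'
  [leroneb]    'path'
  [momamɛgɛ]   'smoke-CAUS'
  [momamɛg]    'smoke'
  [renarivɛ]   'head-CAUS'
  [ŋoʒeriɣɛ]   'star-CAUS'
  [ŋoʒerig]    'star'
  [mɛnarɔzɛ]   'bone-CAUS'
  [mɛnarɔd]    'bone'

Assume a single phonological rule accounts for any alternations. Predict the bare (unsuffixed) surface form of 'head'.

[renarib]

'path' shows [v] ~ [b] at the end of the stem ([leronevɛ] vs [leroneb]).
But 'fish' keeps [b] in both environments ([malɔlebɛ], [malɔleb]), so there is no rule changing /b/ to [v] before the CAUS suffix.
The underlying segment must be /v/; voiced fricatives become stops word-finally, yielding [b] there.
From [renarivɛ] the stem 'head' is /renariv/; word-finally this yields [renarib].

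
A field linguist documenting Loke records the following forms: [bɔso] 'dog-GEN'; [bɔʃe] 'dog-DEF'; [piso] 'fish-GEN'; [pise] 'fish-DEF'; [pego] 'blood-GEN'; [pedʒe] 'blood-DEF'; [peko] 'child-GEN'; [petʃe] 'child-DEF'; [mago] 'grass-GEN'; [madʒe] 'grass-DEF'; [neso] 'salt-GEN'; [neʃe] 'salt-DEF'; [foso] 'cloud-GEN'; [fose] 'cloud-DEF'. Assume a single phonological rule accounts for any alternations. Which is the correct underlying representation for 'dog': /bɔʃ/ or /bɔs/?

/bɔʃ/

In [bɔso] and [bɔʃe] the final segment of 'dog' alternates: [s] ~ [ʃ].
But 'fish' keeps [s] in both environments ([piso], [pise]), so there is no rule changing /s/ to [ʃ] before the DEF suffix.
The alternation reflects depalatalization: palato-alveolar /tʃ/, /dʒ/ and /ʃ/ become [k], [g] and [s] when no front vowel follows. /ʃ/ is underlying.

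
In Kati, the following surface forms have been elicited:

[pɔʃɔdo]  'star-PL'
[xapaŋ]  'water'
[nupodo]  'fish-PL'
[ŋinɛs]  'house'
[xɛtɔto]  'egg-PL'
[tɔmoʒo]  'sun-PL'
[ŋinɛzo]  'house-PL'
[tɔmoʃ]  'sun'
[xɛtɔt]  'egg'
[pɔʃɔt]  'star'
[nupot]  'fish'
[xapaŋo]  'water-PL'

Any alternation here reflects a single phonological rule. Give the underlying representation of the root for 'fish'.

'fish' shows [d] ~ [t] at the end of the stem ([nupodo] vs [nupot]).
The stem 'egg' ([xɛtɔto], [xɛtɔt]) shows [t] unchanged in both environments, so [t] cannot be basic with [d] derived before the PL suffix.
The underlying segment must be /d/; voiced obstruents become voiceless word-finally, yielding [t] there.
The underlying form of 'fish' is therefore /nupod/.

/nupod/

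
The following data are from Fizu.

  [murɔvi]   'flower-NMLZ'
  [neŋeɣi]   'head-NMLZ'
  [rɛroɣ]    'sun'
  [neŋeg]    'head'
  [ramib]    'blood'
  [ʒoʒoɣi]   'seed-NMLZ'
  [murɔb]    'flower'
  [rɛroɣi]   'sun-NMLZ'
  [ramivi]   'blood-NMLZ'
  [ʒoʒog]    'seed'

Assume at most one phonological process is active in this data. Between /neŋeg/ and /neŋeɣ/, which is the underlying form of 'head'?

'head' shows [g] ~ [ɣ] at the end of the stem ([neŋeg] vs [neŋeɣi]).
But 'sun' keeps [ɣ] in both environments ([rɛroɣ], [rɛroɣi]), so there is no rule changing /ɣ/ to [g] in isolation.
Therefore /g/ is basic and [ɣ] is derived by intervocalic spirantization (voiced stops become fricatives between vowels).

/neŋeg/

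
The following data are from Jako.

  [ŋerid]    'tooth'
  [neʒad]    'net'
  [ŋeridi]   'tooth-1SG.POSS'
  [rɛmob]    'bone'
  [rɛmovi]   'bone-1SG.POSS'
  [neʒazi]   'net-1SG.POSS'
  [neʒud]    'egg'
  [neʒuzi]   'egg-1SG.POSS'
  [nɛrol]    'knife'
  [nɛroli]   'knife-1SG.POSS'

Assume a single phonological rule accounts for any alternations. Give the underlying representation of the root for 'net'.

The root 'net' surfaces as [neʒad] and [neʒazi], with a stem-final [d] ~ [z] alternation.
But 'tooth' keeps [d] in both environments ([ŋerid], [ŋeridi]), so there is no rule changing /d/ to [z] before the 1SG.POSS suffix.
So /z/ is underlying, and a rule of word-final hardening — voiced fricatives become stops word-finally — gives [d].

/neʒaz/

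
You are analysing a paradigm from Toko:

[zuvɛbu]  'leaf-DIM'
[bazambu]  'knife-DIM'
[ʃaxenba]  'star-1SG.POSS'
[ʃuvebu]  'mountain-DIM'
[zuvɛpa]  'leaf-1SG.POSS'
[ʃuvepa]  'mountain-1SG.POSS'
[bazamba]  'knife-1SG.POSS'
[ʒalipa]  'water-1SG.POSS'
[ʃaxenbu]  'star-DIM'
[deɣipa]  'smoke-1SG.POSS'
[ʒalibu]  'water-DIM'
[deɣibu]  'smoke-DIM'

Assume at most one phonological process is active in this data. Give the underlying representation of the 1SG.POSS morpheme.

/-pa/

The 1SG.POSS morpheme has two allomorphs, [-ba] and [-pa].
By contrast the DIM suffix keeps its initial [b] throughout — that segment must be underlying.
The 1SG.POSS suffix is therefore /-pa/ underlyingly, with post-nasal voicing: voiceless stops become voiced after a nasal.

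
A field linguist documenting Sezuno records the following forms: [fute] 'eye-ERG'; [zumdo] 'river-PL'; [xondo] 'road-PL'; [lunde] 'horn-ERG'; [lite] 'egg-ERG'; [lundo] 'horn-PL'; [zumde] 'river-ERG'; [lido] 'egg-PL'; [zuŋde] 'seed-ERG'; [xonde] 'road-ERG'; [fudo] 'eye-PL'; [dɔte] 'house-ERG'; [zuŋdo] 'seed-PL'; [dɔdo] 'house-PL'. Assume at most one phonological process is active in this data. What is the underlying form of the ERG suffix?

The ERG suffix surfaces as [-de] and [-te], depending on the final segment of the stem.
By contrast the PL suffix keeps its initial [d] throughout — that segment must be underlying.
The ERG suffix is therefore /-te/ underlyingly, with post-nasal voicing: voiceless stops become voiced after a nasal.

/-te/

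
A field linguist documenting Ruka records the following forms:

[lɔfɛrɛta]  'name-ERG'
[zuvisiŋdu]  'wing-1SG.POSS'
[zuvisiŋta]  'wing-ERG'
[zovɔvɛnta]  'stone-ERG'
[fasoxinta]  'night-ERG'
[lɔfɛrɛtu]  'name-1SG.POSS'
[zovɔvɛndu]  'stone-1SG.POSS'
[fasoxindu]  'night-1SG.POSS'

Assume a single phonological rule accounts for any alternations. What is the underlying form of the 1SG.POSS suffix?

The 1SG.POSS suffix surfaces as [-du] and [-tu], depending on the final segment of the stem.
By contrast the ERG suffix keeps its initial [t] throughout — that segment must be underlying.
So the underlying form is /-du/, and voiced stops become voiceless after a vowel.

/-du/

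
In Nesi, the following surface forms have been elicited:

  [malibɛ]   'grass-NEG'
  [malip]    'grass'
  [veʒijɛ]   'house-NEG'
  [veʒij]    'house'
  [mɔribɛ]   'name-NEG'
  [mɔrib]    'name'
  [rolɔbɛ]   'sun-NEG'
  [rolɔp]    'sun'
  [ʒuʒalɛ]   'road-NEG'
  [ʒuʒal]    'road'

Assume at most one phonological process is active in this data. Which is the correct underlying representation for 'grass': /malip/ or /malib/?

The root 'grass' surfaces as [malibɛ] and [malip], with a stem-final [b] ~ [p] alternation.
The stem 'name' ([mɔribɛ], [mɔrib]) shows [b] unchanged in both environments, so [b] cannot be basic with [p] derived in isolation.
Therefore /p/ is basic and [b] is derived by intervocalic voicing (voiceless stops become voiced between vowels).

/malip/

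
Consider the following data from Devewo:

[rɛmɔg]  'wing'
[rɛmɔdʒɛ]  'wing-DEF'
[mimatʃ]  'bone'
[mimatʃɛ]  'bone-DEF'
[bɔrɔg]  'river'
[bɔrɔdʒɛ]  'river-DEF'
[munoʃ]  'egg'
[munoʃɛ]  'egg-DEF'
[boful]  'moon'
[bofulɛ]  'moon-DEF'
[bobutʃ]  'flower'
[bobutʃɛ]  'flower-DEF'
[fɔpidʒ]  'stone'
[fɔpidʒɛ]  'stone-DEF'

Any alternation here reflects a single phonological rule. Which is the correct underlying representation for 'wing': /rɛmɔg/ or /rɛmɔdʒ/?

The stem for 'wing' ends in [g] in [rɛmɔg] but [dʒ] in [rɛmɔdʒɛ].
Compare 'stone', with invariant [dʒ] in [fɔpidʒ] and [fɔpidʒɛ]: an analysis with underlying /dʒ/ and a rule producing [g] in isolation would wrongly predict alternation here too.
The underlying segment must be /g/; /g/ becomes palato-alveolar [dʒ] before a front vowel, yielding [dʒ] there.

/rɛmɔg/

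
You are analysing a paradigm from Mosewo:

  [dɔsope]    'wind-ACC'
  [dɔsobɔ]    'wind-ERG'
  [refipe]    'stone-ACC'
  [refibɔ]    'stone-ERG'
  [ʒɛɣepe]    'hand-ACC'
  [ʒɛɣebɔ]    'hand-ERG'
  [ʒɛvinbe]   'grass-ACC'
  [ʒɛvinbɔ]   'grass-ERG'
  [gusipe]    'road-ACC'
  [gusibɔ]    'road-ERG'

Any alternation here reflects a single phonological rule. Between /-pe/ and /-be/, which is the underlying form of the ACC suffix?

/-pe/

The ACC suffix surfaces as [-be] and [-pe], depending on the final segment of the stem.
The ERG suffix, which begins with [b], is invariant after every stem; so [b] is not altered by any rule here.
So the underlying form is /-pe/, and voiceless stops become voiced after a nasal.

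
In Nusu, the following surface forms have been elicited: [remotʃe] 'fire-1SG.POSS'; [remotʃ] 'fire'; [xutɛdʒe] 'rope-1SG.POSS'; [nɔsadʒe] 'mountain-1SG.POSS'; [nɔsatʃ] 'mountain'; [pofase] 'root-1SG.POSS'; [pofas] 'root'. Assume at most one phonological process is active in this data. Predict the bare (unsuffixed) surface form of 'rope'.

In [nɔsadʒe] and [nɔsatʃ] the final segment of 'mountain' alternates: [dʒ] ~ [tʃ].
If /tʃ/ were underlying and a rule turned it into [dʒ] before the 1SG.POSS suffix, 'fire' would also alternate; but it has [tʃ] in both [remotʃe] and [remotʃ].
Therefore /dʒ/ is basic and [tʃ] is derived by word-final obstruent devoicing (voiced obstruents become voiceless word-finally).
From [xutɛdʒe] the stem 'rope' is /xutɛdʒ/; word-finally this yields [xutɛtʃ].

[xutɛtʃ]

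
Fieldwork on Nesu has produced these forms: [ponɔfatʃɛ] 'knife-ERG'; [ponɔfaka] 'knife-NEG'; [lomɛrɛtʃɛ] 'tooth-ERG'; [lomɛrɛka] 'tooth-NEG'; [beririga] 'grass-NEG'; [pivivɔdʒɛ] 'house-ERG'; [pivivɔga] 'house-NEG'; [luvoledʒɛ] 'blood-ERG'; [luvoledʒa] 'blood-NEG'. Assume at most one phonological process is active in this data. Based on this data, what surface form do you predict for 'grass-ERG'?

The root 'house' surfaces as [pivivɔdʒɛ] and [pivivɔga], with a stem-final [dʒ] ~ [g] alternation.
But 'blood' keeps [dʒ] in both environments ([luvoledʒɛ], [luvoledʒa]), so there is no rule changing /dʒ/ to [g] before the NEG suffix.
The underlying segment must be /g/; /k/ and /g/ become palato-alveolar [tʃ] and [dʒ] before a front vowel, yielding [dʒ] there.
From [beririga] the stem 'grass' is /beririg/; before a front vowel this yields [beriridʒɛ].

[beriridʒɛ]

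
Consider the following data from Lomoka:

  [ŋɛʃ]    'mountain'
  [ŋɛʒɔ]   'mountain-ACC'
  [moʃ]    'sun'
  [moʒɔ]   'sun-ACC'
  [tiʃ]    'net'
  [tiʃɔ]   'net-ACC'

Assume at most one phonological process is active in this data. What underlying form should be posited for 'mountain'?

/ŋɛʒ/

In [ŋɛʃ] and [ŋɛʒɔ] the final segment of 'mountain' alternates: [ʃ] ~ [ʒ].
But 'net' keeps [ʃ] in both environments ([tiʃ], [tiʃɔ]), so there is no rule changing /ʃ/ to [ʒ] before the ACC suffix.
So /ʒ/ is underlying, and a rule of word-final obstruent devoicing — voiced obstruents become voiceless word-finally — gives [ʃ].
Hence 'mountain' is /ŋɛʒ/ underlyingly.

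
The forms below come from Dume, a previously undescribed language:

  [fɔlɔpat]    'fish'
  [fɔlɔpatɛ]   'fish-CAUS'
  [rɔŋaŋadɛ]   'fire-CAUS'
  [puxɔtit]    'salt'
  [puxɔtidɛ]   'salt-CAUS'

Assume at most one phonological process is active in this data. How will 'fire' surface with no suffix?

'salt' shows [t] ~ [d] at the end of the stem ([puxɔtit] vs [puxɔtidɛ]).
But 'fish' keeps [t] in both environments ([fɔlɔpat], [fɔlɔpatɛ]), so there is no rule changing /t/ to [d] before the CAUS suffix.
The underlying segment must be /d/; voiced obstruents become voiceless word-finally, yielding [t] there.
From [rɔŋaŋadɛ] the stem 'fire' is /rɔŋaŋad/; word-finally this yields [rɔŋaŋat].

[rɔŋaŋat]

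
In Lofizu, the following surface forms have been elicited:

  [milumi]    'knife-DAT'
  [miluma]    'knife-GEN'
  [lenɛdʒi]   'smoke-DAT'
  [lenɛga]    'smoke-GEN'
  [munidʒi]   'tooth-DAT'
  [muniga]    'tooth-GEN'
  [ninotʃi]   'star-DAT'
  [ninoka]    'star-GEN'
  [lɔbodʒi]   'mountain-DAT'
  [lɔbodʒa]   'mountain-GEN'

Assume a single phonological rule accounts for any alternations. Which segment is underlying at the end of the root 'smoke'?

The root 'smoke' surfaces as [lenɛdʒi] and [lenɛga], with a stem-final [dʒ] ~ [g] alternation.
The stem 'mountain' ([lɔbodʒi], [lɔbodʒa]) shows [dʒ] unchanged in both environments, so [dʒ] cannot be basic with [g] derived before the GEN suffix.
So /g/ is underlying, and a rule of palatalization before a front vowel — /k/ and /g/ become palato-alveolar [tʃ] and [dʒ] before a front vowel — gives [dʒ].

/g/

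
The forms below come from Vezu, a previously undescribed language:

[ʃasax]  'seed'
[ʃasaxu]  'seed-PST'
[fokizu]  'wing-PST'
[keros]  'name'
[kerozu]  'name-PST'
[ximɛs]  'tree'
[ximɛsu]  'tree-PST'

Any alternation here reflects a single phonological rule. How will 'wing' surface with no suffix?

[fokis]

The root 'name' surfaces as [keros] and [kerozu], with a stem-final [s] ~ [z] alternation.
But 'tree' keeps [s] in both environments ([ximɛs], [ximɛsu]), so there is no rule changing /s/ to [z] before the PST suffix.
The underlying segment must be /z/; voiced obstruents become voiceless word-finally, yielding [s] there.
The one attested form of 'wing', [fokizu], shows underlying /fokiz/. Applying the same rule word-finally gives [fokis].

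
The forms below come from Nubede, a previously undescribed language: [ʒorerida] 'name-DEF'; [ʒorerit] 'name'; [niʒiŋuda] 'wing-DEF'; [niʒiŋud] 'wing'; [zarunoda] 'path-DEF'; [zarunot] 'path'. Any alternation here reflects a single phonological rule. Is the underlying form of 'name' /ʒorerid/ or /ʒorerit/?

In [ʒorerida] and [ʒorerit] the final segment of 'name' alternates: [d] ~ [t].
But 'wing' keeps [d] in both environments ([niʒiŋuda], [niʒiŋud]), so there is no rule changing /d/ to [t] in isolation.
The underlying segment must be /t/; voiceless stops become voiced between vowels, yielding [d] there.

/ʒorerit/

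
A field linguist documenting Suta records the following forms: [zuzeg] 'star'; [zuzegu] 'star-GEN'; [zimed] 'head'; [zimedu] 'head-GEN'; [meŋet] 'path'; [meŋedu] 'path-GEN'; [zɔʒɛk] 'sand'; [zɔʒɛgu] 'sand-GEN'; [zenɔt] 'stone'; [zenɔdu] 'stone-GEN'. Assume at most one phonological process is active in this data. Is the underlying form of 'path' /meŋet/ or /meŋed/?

The stem for 'path' ends in [t] in [meŋet] but [d] in [meŋedu].
But 'head' keeps [d] in both environments ([zimed], [zimedu]), so there is no rule changing /d/ to [t] in isolation.
So /t/ is underlying, and a rule of intervocalic voicing — voiceless stops become voiced between vowels — gives [d].

/meŋet/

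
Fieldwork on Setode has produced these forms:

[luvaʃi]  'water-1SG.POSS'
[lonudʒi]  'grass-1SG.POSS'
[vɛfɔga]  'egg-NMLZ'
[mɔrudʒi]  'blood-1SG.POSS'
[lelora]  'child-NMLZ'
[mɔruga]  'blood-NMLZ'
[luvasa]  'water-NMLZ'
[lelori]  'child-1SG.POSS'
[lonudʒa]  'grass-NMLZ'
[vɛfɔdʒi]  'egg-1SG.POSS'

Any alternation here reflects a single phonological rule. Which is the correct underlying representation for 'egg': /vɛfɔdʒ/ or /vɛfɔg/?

'egg' shows [dʒ] ~ [g] at the end of the stem ([vɛfɔdʒi] vs [vɛfɔga]).
But 'grass' keeps [dʒ] in both environments ([lonudʒi], [lonudʒa]), so there is no rule changing /dʒ/ to [g] before the NMLZ suffix.
Therefore /g/ is basic and [dʒ] is derived by palatalization before a front vowel (/g/ and /s/ become palato-alveolar [dʒ] and [ʃ] before a front vowel).

/vɛfɔg/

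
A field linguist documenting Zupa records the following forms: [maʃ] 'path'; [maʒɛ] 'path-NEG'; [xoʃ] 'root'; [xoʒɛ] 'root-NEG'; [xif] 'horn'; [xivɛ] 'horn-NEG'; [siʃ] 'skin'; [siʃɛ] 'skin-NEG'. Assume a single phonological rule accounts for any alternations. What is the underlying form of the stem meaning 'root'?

The stem for 'root' ends in [ʃ] in [xoʃ] but [ʒ] in [xoʒɛ].
But 'skin' keeps [ʃ] in both environments ([siʃ], [siʃɛ]), so there is no rule changing /ʃ/ to [ʒ] before the NEG suffix.
So /ʒ/ is underlying, and a rule of word-final obstruent devoicing — voiced obstruents become voiceless word-finally — gives [ʃ].
Hence 'root' is /xoʒ/ underlyingly.

/xoʒ/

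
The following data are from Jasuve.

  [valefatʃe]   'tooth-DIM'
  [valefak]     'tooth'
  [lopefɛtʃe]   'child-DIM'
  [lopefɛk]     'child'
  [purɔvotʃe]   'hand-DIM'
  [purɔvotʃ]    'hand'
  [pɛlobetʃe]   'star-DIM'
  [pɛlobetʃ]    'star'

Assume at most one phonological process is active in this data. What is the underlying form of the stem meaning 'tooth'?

/valefak/

The stem for 'tooth' ends in [tʃ] in [valefatʃe] but [k] in [valefak].
Compare 'hand', with invariant [tʃ] in [purɔvotʃe] and [purɔvotʃ]: an analysis with underlying /tʃ/ and a rule producing [k] in isolation would wrongly predict alternation here too.
The underlying segment must be /k/; /k/ becomes palato-alveolar [tʃ] before a front vowel, yielding [tʃ] there.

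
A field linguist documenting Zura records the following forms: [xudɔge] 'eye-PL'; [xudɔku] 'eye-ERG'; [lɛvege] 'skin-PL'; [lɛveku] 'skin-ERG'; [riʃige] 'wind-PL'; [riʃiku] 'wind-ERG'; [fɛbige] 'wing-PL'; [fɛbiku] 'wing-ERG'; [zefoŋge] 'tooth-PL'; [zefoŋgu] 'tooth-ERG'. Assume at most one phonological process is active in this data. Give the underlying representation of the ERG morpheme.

/-ku/

The ERG suffix surfaces as [-gu] and [-ku], depending on the final segment of the stem.
By contrast the PL suffix keeps its initial [g] throughout — that segment must be underlying.
So the underlying form is /-ku/, and voiceless stops become voiced after a nasal.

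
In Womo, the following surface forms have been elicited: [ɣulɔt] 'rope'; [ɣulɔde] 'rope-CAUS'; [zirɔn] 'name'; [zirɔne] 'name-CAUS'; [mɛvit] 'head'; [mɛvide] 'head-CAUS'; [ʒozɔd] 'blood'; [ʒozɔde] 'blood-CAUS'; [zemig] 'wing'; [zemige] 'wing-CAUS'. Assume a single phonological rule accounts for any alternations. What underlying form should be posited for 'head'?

/mɛvit/

In [mɛvit] and [mɛvide] the final segment of 'head' alternates: [t] ~ [d].
Compare 'blood', with invariant [d] in [ʒozɔd] and [ʒozɔde]: an analysis with underlying /d/ and a rule producing [t] in isolation would wrongly predict alternation here too.
The underlying segment must be /t/; voiceless stops become voiced between vowels, yielding [d] there.
Hence 'head' is /mɛvit/ underlyingly.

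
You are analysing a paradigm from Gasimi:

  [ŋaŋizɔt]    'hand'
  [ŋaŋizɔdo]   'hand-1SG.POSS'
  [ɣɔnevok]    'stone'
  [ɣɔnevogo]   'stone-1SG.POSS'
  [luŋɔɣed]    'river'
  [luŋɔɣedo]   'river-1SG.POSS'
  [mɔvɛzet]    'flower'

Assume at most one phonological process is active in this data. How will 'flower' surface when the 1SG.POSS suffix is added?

In [ŋaŋizɔt] and [ŋaŋizɔdo] the final segment of 'hand' alternates: [t] ~ [d].
The stem 'river' ([luŋɔɣed], [luŋɔɣedo]) shows [d] unchanged in both environments, so [d] cannot be basic with [t] derived in isolation.
The alternation reflects intervocalic voicing: voiceless stops become voiced between vowels. /t/ is underlying.
The one attested form of 'flower', [mɔvɛzet], shows underlying /mɔvɛzet/. Applying the same rule between vowels gives [mɔvɛzedo].

[mɔvɛzedo]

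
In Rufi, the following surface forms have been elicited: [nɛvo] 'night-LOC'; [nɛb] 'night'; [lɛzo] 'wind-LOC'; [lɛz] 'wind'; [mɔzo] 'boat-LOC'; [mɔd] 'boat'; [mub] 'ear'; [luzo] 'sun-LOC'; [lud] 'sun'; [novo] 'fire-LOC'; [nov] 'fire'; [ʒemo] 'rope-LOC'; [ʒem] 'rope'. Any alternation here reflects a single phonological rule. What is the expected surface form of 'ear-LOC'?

[muvo]

The stem for 'night' ends in [v] in [nɛvo] but [b] in [nɛb].
But 'fire' keeps [v] in both environments ([novo], [nov]), so there is no rule changing /v/ to [b] in isolation.
Therefore /b/ is basic and [v] is derived by intervocalic spirantization (voiced stops become fricatives between vowels).
From [mub] the stem 'ear' is /mub/; between vowels this yields [muvo].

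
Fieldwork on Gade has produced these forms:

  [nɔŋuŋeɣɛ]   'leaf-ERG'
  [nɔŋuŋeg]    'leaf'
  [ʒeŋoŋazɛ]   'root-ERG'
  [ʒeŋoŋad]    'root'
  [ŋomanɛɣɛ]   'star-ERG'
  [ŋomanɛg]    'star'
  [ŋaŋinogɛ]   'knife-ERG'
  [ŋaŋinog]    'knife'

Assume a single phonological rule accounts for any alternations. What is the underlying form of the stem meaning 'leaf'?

/nɔŋuŋeɣ/

'leaf' shows [ɣ] ~ [g] at the end of the stem ([nɔŋuŋeɣɛ] vs [nɔŋuŋeg]).
But 'knife' keeps [g] in both environments ([ŋaŋinogɛ], [ŋaŋinog]), so there is no rule changing /g/ to [ɣ] before the ERG suffix.
The alternation reflects word-final hardening: voiced fricatives become stops word-finally. /ɣ/ is underlying.
So 'leaf' = /nɔŋuŋeɣ/.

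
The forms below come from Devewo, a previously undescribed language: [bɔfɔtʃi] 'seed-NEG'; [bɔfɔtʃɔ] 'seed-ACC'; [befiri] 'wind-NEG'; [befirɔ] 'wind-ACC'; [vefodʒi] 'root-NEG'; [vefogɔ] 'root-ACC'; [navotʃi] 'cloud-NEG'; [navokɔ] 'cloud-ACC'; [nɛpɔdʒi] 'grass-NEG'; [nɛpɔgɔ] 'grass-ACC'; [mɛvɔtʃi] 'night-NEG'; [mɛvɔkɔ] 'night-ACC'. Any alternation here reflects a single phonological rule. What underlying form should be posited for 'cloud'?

In [navotʃi] and [navokɔ] the final segment of 'cloud' alternates: [tʃ] ~ [k].
If /tʃ/ were underlying and a rule turned it into [k] before the ACC suffix, 'seed' would also alternate; but it has [tʃ] in both [bɔfɔtʃi] and [bɔfɔtʃɔ].
The alternation reflects palatalization before a front vowel: /k/ and /g/ become palato-alveolar [tʃ] and [dʒ] before a front vowel. /k/ is underlying.

/navok/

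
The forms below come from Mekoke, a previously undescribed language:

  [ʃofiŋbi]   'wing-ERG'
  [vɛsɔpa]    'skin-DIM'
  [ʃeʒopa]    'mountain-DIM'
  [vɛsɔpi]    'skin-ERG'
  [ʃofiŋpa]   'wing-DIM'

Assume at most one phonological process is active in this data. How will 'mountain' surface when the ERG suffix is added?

[ʃeʒopi]

The ERG morpheme has two allomorphs, [-bi] and [-pi].
The DIM suffix, which begins with [p], is invariant after every stem; so [p] is not altered by any rule here.
So the underlying form is /-bi/, and voiced stops become voiceless after a vowel.
After 'mountain', which ends in a vowel, the suffix surfaces as [-pi], giving [ʃeʒopi].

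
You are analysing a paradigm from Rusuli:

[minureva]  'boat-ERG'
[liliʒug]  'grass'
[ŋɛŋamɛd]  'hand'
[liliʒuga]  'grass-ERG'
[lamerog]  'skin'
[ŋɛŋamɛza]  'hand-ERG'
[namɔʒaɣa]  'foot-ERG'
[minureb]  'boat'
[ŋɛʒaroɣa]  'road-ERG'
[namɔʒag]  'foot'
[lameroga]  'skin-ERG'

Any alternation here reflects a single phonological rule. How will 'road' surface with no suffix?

[ŋɛʒarog]

'foot' shows [g] ~ [ɣ] at the end of the stem ([namɔʒag] vs [namɔʒaɣa]).
If /g/ were underlying and a rule turned it into [ɣ] before the ERG suffix, 'skin' would also alternate; but it has [g] in both [lamerog] and [lameroga].
Therefore /ɣ/ is basic and [g] is derived by word-final hardening (voiced fricatives become stops word-finally).
From [ŋɛʒaroɣa] the stem 'road' is /ŋɛʒaroɣ/; word-finally this yields [ŋɛʒarog].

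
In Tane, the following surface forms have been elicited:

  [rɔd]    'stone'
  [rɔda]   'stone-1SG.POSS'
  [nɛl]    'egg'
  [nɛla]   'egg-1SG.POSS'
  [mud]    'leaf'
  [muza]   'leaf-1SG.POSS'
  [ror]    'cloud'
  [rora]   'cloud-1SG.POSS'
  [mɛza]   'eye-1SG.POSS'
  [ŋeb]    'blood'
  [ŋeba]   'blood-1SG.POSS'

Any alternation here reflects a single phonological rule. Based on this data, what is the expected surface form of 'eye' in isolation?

The stem for 'leaf' ends in [d] in [mud] but [z] in [muza].
Compare 'stone', with invariant [d] in [rɔd] and [rɔda]: an analysis with underlying /d/ and a rule producing [z] before the 1SG.POSS suffix would wrongly predict alternation here too.
So /z/ is underlying, and a rule of word-final hardening — voiced fricatives become stops word-finally — gives [d].
The one attested form of 'eye', [mɛza], shows underlying /mɛz/. Applying the same rule word-finally gives [mɛd].

[mɛd]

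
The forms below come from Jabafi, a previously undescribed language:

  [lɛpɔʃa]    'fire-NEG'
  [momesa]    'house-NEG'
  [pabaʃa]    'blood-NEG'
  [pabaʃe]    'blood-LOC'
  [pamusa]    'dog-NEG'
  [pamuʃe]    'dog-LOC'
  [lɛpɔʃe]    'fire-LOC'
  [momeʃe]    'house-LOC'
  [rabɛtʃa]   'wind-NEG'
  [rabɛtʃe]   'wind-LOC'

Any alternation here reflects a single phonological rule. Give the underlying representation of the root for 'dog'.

/pamus/

The stem for 'dog' ends in [s] in [pamusa] but [ʃ] in [pamuʃe].
Compare 'fire', with invariant [ʃ] in [lɛpɔʃa] and [lɛpɔʃe]: an analysis with underlying /ʃ/ and a rule producing [s] before the NEG suffix would wrongly predict alternation here too.
The alternation reflects palatalization before a front vowel: /s/ becomes palato-alveolar [ʃ] before a front vowel. /s/ is underlying.
So 'dog' = /pamus/.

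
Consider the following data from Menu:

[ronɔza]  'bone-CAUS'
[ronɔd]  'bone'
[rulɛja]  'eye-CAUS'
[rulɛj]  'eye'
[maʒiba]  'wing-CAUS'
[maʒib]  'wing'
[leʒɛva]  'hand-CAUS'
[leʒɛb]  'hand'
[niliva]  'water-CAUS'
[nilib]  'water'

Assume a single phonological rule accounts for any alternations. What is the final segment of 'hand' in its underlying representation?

In [leʒɛva] and [leʒɛb] the final segment of 'hand' alternates: [v] ~ [b].
Compare 'wing', with invariant [b] in [maʒiba] and [maʒib]: an analysis with underlying /b/ and a rule producing [v] before the CAUS suffix would wrongly predict alternation here too.
The underlying segment must be /v/; voiced fricatives become stops word-finally, yielding [b] there.

/v/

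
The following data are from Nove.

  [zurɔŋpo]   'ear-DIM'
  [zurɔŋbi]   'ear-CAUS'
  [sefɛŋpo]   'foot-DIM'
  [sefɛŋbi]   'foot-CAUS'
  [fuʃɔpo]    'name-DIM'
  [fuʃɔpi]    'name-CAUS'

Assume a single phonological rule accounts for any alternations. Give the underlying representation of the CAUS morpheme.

The CAUS suffix surfaces as [-bi] and [-pi], depending on the final segment of the stem.
By contrast the DIM suffix keeps its initial [p] throughout — that segment must be underlying.
So the underlying form is /-bi/, and voiced stops become voiceless after a vowel.

/-bi/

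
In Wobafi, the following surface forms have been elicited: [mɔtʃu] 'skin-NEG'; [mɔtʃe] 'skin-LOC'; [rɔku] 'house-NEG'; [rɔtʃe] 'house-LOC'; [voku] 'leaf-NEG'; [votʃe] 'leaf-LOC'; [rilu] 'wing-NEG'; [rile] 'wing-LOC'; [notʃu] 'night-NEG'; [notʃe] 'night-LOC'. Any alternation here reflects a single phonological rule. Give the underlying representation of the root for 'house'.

The stem for 'house' ends in [k] in [rɔku] but [tʃ] in [rɔtʃe].
The stem 'night' ([notʃu], [notʃe]) shows [tʃ] unchanged in both environments, so [tʃ] cannot be basic with [k] derived before the NEG suffix.
The alternation reflects palatalization before a front vowel: /k/ becomes palato-alveolar [tʃ] before a front vowel. /k/ is underlying.
So 'house' = /rɔk/.

/rɔk/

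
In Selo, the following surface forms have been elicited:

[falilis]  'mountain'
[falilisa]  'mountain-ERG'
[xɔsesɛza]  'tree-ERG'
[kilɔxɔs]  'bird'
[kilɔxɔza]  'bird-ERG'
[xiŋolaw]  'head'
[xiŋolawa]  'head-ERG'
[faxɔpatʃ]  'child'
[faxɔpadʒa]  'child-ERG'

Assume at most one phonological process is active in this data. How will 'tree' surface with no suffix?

The root 'bird' surfaces as [kilɔxɔs] and [kilɔxɔza], with a stem-final [s] ~ [z] alternation.
The stem 'mountain' ([falilis], [falilisa]) shows [s] unchanged in both environments, so [s] cannot be basic with [z] derived before the ERG suffix.
The alternation reflects word-final obstruent devoicing: voiced obstruents become voiceless word-finally. /z/ is underlying.
The one attested form of 'tree', [xɔsesɛza], shows underlying /xɔsesɛz/. Applying the same rule word-finally gives [xɔsesɛs].

[xɔsesɛs]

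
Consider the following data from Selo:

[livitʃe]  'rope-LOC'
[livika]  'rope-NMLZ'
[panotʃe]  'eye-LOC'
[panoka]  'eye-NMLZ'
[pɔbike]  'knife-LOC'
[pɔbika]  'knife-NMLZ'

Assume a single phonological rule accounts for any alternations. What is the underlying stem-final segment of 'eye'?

The stem for 'eye' ends in [tʃ] in [panotʃe] but [k] in [panoka].
If /k/ were underlying and a rule turned it into [tʃ] before the LOC suffix, 'knife' would also alternate; but it has [k] in both [pɔbike] and [pɔbika].
The alternation reflects depalatalization: palato-alveolar /tʃ/ becomes [k] when no front vowel follows. /tʃ/ is underlying.

/tʃ/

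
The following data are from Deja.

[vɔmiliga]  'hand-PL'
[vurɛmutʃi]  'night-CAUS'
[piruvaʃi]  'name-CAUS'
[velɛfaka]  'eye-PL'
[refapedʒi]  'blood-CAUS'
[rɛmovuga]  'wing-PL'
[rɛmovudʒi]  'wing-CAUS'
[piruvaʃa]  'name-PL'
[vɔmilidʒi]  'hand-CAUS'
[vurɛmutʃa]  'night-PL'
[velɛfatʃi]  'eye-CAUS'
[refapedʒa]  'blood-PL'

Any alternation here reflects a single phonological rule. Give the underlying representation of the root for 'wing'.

/rɛmovug/

In [rɛmovudʒi] and [rɛmovuga] the final segment of 'wing' alternates: [dʒ] ~ [g].
The stem 'blood' ([refapedʒi], [refapedʒa]) shows [dʒ] unchanged in both environments, so [dʒ] cannot be basic with [g] derived before the PL suffix.
Therefore /g/ is basic and [dʒ] is derived by palatalization before a front vowel (/k/ and /g/ become palato-alveolar [tʃ] and [dʒ] before a front vowel).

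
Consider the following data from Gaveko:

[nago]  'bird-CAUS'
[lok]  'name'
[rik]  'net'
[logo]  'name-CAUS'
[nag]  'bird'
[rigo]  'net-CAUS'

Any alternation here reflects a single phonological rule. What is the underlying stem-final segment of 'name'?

In [lok] and [logo] the final segment of 'name' alternates: [k] ~ [g].
But 'bird' keeps [g] in both environments ([nag], [nago]), so there is no rule changing /g/ to [k] in isolation.
Therefore /k/ is basic and [g] is derived by intervocalic voicing (voiceless stops become voiced between vowels).

/k/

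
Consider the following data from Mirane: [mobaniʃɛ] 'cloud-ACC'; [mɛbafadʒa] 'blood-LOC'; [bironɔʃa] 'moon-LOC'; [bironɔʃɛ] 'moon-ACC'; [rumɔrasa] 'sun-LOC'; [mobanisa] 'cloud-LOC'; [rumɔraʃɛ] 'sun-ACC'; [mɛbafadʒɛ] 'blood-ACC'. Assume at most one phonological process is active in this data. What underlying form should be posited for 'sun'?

The stem for 'sun' ends in [ʃ] in [rumɔraʃɛ] but [s] in [rumɔrasa].
Compare 'moon', with invariant [ʃ] in [bironɔʃɛ] and [bironɔʃa]: an analysis with underlying /ʃ/ and a rule producing [s] before the LOC suffix would wrongly predict alternation here too.
The underlying segment must be /s/; /s/ becomes palato-alveolar [ʃ] before a front vowel, yielding [ʃ] there.

/rumɔras/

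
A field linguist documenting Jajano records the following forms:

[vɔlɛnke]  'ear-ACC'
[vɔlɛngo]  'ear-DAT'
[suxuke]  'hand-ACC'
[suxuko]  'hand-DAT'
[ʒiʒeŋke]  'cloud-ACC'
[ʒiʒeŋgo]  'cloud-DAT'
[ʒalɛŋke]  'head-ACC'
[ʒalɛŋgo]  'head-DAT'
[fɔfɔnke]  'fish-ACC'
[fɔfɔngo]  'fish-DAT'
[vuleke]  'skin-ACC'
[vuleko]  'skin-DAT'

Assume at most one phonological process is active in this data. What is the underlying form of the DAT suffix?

/-go/

The DAT suffix surfaces as [-go] and [-ko], depending on the final segment of the stem.
By contrast the ACC suffix keeps its initial [k] throughout — that segment must be underlying.
The DAT suffix is therefore /-go/ underlyingly, with post-vocalic devoicing: voiced stops become voiceless after a vowel.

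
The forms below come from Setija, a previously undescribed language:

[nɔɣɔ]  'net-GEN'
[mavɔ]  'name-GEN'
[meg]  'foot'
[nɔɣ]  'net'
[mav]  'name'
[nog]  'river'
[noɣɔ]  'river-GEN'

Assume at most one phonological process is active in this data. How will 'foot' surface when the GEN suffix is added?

In [nog] and [noɣɔ] the final segment of 'river' alternates: [g] ~ [ɣ].
Compare 'net', with invariant [ɣ] in [nɔɣ] and [nɔɣɔ]: an analysis with underlying /ɣ/ and a rule producing [g] in isolation would wrongly predict alternation here too.
So /g/ is underlying, and a rule of intervocalic spirantization — voiced stops become fricatives between vowels — gives [ɣ].
The one attested form of 'foot', [meg], shows underlying /meg/. Applying the same rule between vowels gives [meɣɔ].

[meɣɔ]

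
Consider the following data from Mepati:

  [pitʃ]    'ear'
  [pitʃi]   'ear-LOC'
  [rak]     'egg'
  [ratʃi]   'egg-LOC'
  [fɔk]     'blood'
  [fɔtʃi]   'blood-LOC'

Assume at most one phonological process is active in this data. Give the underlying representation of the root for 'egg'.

/rak/

'egg' shows [k] ~ [tʃ] at the end of the stem ([rak] vs [ratʃi]).
Compare 'ear', with invariant [tʃ] in [pitʃ] and [pitʃi]: an analysis with underlying /tʃ/ and a rule producing [k] in isolation would wrongly predict alternation here too.
The underlying segment must be /k/; /k/ becomes palato-alveolar [tʃ] before a front vowel, yielding [tʃ] there.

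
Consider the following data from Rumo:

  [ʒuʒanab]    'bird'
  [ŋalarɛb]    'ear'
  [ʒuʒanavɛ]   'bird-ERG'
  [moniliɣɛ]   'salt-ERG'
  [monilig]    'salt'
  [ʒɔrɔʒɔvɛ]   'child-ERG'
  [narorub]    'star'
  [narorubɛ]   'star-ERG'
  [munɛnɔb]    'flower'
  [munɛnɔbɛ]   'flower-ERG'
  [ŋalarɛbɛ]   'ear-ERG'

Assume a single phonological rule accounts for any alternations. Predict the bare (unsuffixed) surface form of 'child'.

'bird' shows [b] ~ [v] at the end of the stem ([ʒuʒanab] vs [ʒuʒanavɛ]).
The stem 'flower' ([munɛnɔb], [munɛnɔbɛ]) shows [b] unchanged in both environments, so [b] cannot be basic with [v] derived before the ERG suffix.
Therefore /v/ is basic and [b] is derived by word-final hardening (voiced fricatives become stops word-finally).
From [ʒɔrɔʒɔvɛ] the stem 'child' is /ʒɔrɔʒɔv/; word-finally this yields [ʒɔrɔʒɔb].

[ʒɔrɔʒɔb]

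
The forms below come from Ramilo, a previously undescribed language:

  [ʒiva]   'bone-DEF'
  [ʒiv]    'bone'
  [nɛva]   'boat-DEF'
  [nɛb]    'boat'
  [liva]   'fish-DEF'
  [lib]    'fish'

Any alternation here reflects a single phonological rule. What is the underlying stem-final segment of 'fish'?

/b/

In [liva] and [lib] the final segment of 'fish' alternates: [v] ~ [b].
The stem 'bone' ([ʒiva], [ʒiv]) shows [v] unchanged in both environments, so [v] cannot be basic with [b] derived in isolation.
The alternation reflects intervocalic spirantization: voiced stops become fricatives between vowels. /b/ is underlying.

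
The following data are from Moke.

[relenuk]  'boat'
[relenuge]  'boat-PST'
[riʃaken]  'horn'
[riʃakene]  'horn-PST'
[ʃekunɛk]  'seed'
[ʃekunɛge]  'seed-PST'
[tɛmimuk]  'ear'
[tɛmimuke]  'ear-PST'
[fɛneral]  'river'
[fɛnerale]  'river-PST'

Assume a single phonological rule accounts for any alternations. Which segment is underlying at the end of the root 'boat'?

/g/

The root 'boat' surfaces as [relenuk] and [relenuge], with a stem-final [k] ~ [g] alternation.
Compare 'ear', with invariant [k] in [tɛmimuk] and [tɛmimuke]: an analysis with underlying /k/ and a rule producing [g] before the PST suffix would wrongly predict alternation here too.
Therefore /g/ is basic and [k] is derived by word-final obstruent devoicing (voiced obstruents become voiceless word-finally).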